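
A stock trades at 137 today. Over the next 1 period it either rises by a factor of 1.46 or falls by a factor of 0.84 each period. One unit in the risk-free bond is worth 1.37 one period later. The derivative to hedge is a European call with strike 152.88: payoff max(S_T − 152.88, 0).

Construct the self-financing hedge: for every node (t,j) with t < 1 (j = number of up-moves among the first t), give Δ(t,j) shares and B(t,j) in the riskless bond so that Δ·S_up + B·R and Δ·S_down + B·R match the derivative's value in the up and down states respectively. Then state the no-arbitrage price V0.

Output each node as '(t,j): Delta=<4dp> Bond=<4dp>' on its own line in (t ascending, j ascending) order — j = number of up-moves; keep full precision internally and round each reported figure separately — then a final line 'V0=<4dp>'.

(0,0): Delta=0.5550 Bond=-46.6183
V0=29.4139

Since d<R<u, set p* = (R−d)/(u−d) = 0.8548; price each node as the discounted p*-expectation of its children.
At expiry t=1: V(1,0)=0.0000, V(1,1)=47.1400
  t=0,j=0: stock 137.0000 → up 200.0200 (V=47.1400), down 115.0800 (V=0.0000). Price 29.4139; hedge Δ=0.5550, bond B=-46.6183.
Each (Δ,B) replicates both successor values, so the strategy is self-financing and V0 is arbitrage-free.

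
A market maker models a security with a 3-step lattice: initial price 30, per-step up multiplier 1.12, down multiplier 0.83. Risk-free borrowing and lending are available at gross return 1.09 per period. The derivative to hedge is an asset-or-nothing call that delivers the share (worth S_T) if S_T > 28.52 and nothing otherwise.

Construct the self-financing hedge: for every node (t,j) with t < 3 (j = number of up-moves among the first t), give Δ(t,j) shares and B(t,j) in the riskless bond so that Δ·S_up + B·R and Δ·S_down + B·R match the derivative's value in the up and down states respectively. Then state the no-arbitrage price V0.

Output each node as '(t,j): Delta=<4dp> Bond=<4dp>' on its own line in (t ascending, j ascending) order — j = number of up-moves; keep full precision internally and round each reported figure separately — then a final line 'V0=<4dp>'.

(0,0): Delta=1.4092 Bond=-12.8046
(1,0): Delta=3.5578 Bond=-67.4587
(1,1): Delta=1.2255 Bond=-7.7837
(2,0): Delta=0.0000 Bond=0.0000
(2,1): Delta=3.8621 Bond=-82.0142
(2,2): Delta=1.0000 Bond=0.0000
V0=29.4709

The replicating-portfolio and risk-neutral prices coincide; use p* = (1.09−0.83)/(1.12−0.83) = 0.8966 for the latter.
At expiry t=3: V(3,0)=0.0000, V(3,1)=0.0000, V(3,2)=31.2346, V(3,3)=42.1478
Node (2,0) S=20.6670: V=(p*·0.0000+(1−p*)·0.0000)/1.09=0.0000; Δ=(0.0000−0.0000)/(23.1470−17.1536)=0.0000; B=V−Δ·S=0.0000
Node (2,1) S=27.8880: V=(p*·31.2346+(1−p*)·0.0000)/1.09=25.6912; Δ=(31.2346−0.0000)/(31.2346−23.1470)=3.8621; B=V−Δ·S=-82.0142
Node (2,2) S=37.6320: V=(p*·42.1478+(1−p*)·31.2346)/1.09=37.6320; Δ=(42.1478−31.2346)/(42.1478−31.2346)=1.0000; B=V−Δ·S=0.0000
Node (1,0) S=24.9000: V=(p*·25.6912+(1−p*)·0.0000)/1.09=21.1316; Δ=(25.6912−0.0000)/(27.8880−20.6670)=3.5578; B=V−Δ·S=-67.4587
Node (1,1) S=33.6000: V=(p*·37.6320+(1−p*)·25.6912)/1.09=33.3915; Δ=(37.6320−25.6912)/(37.6320−27.8880)=1.2255; B=V−Δ·S=-7.7837
Node (0,0) S=30.0000: V=(p*·33.3915+(1−p*)·21.1316)/1.09=29.4709; Δ=(33.3915−21.1316)/(33.6000−24.9000)=1.4092; B=V−Δ·S=-12.8046
Each (Δ,B) replicates both successor values, so the strategy is self-financing and V0 is arbitrage-free.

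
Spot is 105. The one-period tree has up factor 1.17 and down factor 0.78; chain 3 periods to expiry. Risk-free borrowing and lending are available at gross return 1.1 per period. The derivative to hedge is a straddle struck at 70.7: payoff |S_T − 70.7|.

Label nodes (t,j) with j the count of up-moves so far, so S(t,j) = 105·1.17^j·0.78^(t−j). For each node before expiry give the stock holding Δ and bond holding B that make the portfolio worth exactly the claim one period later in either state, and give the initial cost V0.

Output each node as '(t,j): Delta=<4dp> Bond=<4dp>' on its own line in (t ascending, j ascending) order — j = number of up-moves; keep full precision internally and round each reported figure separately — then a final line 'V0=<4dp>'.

(0,0): Delta=0.9729 Bond=-50.0868
(1,0): Delta=0.7868 Bond=-39.8532
(1,1): Delta=1.0000 Bond=-58.4298
(2,0): Delta=-0.6755 Bond=49.5748
(2,1): Delta=1.0000 Bond=-64.2727
(2,2): Delta=1.0000 Bond=-64.2727
V0=52.0634

Under the risk-neutral measure, an up-move has probability p* = (R−d)/(u−d) = 0.8205 and values discount at R = 1.1.
At expiry t=3: V(3,0)=20.8720, V(3,1)=4.0419, V(3,2)=41.4129, V(3,3)=97.4694
Node (2,0) S=63.8820: V=(p*·4.0419+(1−p*)·20.8720)/1.1=6.4207; Δ=(4.0419−20.8720)/(74.7419−49.8280)=-0.6755; B=V−Δ·S=49.5748
Node (2,1) S=95.8230: V=(p*·41.4129+(1−p*)·4.0419)/1.1=31.5503; Δ=(41.4129−4.0419)/(112.1129−74.7419)=1.0000; B=V−Δ·S=-64.2727
Node (2,2) S=143.7345: V=(p*·97.4694+(1−p*)·41.4129)/1.1=79.4618; Δ=(97.4694−41.4129)/(168.1694−112.1129)=1.0000; B=V−Δ·S=-64.2727
Node (1,0) S=81.9000: V=(p*·31.5503+(1−p*)·6.4207)/1.1=24.5817; Δ=(31.5503−6.4207)/(95.8230−63.8820)=0.7868; B=V−Δ·S=-39.8532
Node (1,1) S=122.8500: V=(p*·79.4618+(1−p*)·31.5503)/1.1=64.4202; Δ=(79.4618−31.5503)/(143.7345−95.8230)=1.0000; B=V−Δ·S=-58.4298
Node (0,0) S=105.0000: V=(p*·64.4202+(1−p*)·24.5817)/1.1=52.0634; Δ=(64.4202−24.5817)/(122.8500−81.9000)=0.9729; B=V−Δ·S=-50.0868
Each (Δ,B) replicates both successor values, so the strategy is self-financing and V0 is arbitrage-free.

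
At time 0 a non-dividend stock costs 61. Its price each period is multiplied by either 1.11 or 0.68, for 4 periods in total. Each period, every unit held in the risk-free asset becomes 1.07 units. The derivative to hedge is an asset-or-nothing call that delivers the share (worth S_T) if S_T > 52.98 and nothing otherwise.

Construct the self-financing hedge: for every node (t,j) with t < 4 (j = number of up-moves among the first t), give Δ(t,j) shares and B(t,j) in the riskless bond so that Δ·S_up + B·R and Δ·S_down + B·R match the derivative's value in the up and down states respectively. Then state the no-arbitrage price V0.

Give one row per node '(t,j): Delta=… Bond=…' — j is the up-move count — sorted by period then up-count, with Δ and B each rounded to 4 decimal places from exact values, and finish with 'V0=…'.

Risk-neutral probability p* = (R−d)/(u−d) = (1.07−0.68)/(1.11−0.68) = 0.9070.
Terminal values V(4,·): V(4,0)=0.0000, V(4,1)=0.0000, V(4,2)=0.0000, V(4,3)=56.7293, V(4,4)=92.6023
Node (3,0) S=19.1804: V=(p*·0.0000+(1−p*)·0.0000)/1.07=0.0000; Δ=(0.0000−0.0000)/(21.2902−13.0426)=0.0000; B=V−Δ·S=0.0000
Node (3,1) S=31.3091: V=(p*·0.0000+(1−p*)·0.0000)/1.07=0.0000; Δ=(0.0000−0.0000)/(34.7531−21.2902)=0.0000; B=V−Δ·S=0.0000
Node (3,2) S=51.1075: V=(p*·56.7293+(1−p*)·0.0000)/1.07=48.0862; Δ=(56.7293−0.0000)/(56.7293−34.7531)=2.5814; B=V−Δ·S=-83.8425
Node (3,3) S=83.4255: V=(p*·92.6023+(1−p*)·56.7293)/1.07=83.4255; Δ=(92.6023−56.7293)/(92.6023−56.7293)=1.0000; B=V−Δ·S=0.0000
Node (2,0) S=28.2064: V=(p*·0.0000+(1−p*)·0.0000)/1.07=0.0000; Δ=(0.0000−0.0000)/(31.3091−19.1804)=0.0000; B=V−Δ·S=0.0000
Node (2,1) S=46.0428: V=(p*·48.0862+(1−p*)·0.0000)/1.07=40.7598; Δ=(48.0862−0.0000)/(51.1075−31.3091)=2.4288; B=V−Δ·S=-71.0684
Node (2,2) S=75.1581: V=(p*·83.4255+(1−p*)·48.0862)/1.07=74.8954; Δ=(83.4255−48.0862)/(83.4255−51.1075)=1.0935; B=V−Δ·S=-7.2891
Node (1,0) S=41.4800: V=(p*·40.7598+(1−p*)·0.0000)/1.07=34.5497; Δ=(40.7598−0.0000)/(46.0428−28.2064)=2.2852; B=V−Δ·S=-60.2406
Node (1,1) S=67.7100: V=(p*·74.8954+(1−p*)·40.7598)/1.07=67.0281; Δ=(74.8954−40.7598)/(75.1581−46.0428)=1.1724; B=V−Δ·S=-12.3570
Node (0,0) S=61.0000: V=(p*·67.0281+(1−p*)·34.5497)/1.07=59.8195; Δ=(67.0281−34.5497)/(67.7100−41.4800)=1.2382; B=V−Δ·S=-15.7115
The time-0 hedge costs 59.8195, which is the no-arbitrage price.

(0,0): Delta=1.2382 Bond=-15.7115
(1,0): Delta=2.2852 Bond=-60.2406
(1,1): Delta=1.1724 Bond=-12.3570
(2,0): Delta=0.0000 Bond=0.0000
(2,1): Delta=2.4288 Bond=-71.0684
(2,2): Delta=1.0935 Bond=-7.2891
(3,0): Delta=0.0000 Bond=0.0000
(3,1): Delta=0.0000 Bond=0.0000
(3,2): Delta=2.5814 Bond=-83.8425
(3,3): Delta=1.0000 Bond=0.0000
V0=59.8195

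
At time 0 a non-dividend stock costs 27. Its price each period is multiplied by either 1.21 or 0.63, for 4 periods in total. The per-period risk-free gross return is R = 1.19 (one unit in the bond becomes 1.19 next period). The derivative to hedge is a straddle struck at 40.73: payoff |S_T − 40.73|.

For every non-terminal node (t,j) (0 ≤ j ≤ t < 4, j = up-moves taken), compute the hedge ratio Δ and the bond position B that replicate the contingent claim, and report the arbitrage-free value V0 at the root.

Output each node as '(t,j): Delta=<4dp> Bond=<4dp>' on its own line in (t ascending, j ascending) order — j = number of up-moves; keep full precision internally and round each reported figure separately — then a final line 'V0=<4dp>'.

Risk-neutral probability p* = (R−d)/(u−d) = (1.19−0.63)/(1.21−0.63) = 0.9655.
Payoff layer (t=4): V(4,0)=36.4767, V(4,1)=32.5610, V(4,2)=25.0403, V(4,3)=10.5957, V(4,4)=17.1469
Node (3,0) S=6.7513: V=(p*·32.5610+(1−p*)·36.4767)/1.19=27.4756; Δ=(32.5610−36.4767)/(8.1690−4.2533)=-1.0000; B=V−Δ·S=34.2269
Node (3,1) S=12.9667: V=(p*·25.0403+(1−p*)·32.5610)/1.19=21.2602; Δ=(25.0403−32.5610)/(15.6897−8.1690)=-1.0000; B=V−Δ·S=34.2269
Node (3,2) S=24.9043: V=(p*·10.5957+(1−p*)·25.0403)/1.19=9.3225; Δ=(10.5957−25.0403)/(30.1343−15.6897)=-1.0000; B=V−Δ·S=34.2269
Node (3,3) S=47.8321: V=(p*·17.1469+(1−p*)·10.5957)/1.19=14.2193; Δ=(17.1469−10.5957)/(57.8769−30.1343)=0.2361; B=V−Δ·S=2.9242
Node (2,0) S=10.7163: V=(p*·21.2602+(1−p*)·27.4756)/1.19=18.0458; Δ=(21.2602−27.4756)/(12.9667−6.7513)=-1.0000; B=V−Δ·S=28.7621
Node (2,1) S=20.5821: V=(p*·9.3225+(1−p*)·21.2602)/1.19=8.1800; Δ=(9.3225−21.2602)/(24.9043−12.9667)=-1.0000; B=V−Δ·S=28.7621
Node (2,2) S=39.5307: V=(p*·14.2193+(1−p*)·9.3225)/1.19=11.8071; Δ=(14.2193−9.3225)/(47.8321−24.9043)=0.2136; B=V−Δ·S=3.3644
Node (1,0) S=17.0100: V=(p*·8.1800+(1−p*)·18.0458)/1.19=7.1598; Δ=(8.1800−18.0458)/(20.5821−10.7163)=-1.0000; B=V−Δ·S=24.1698
Node (1,1) S=32.6700: V=(p*·11.8071+(1−p*)·8.1800)/1.19=9.8168; Δ=(11.8071−8.1800)/(39.5307−20.5821)=0.1914; B=V−Δ·S=3.5632
Node (0,0) S=27.0000: V=(p*·9.8168+(1−p*)·7.1598)/1.19=8.1725; Δ=(9.8168−7.1598)/(32.6700−17.0100)=0.1697; B=V−Δ·S=3.5914
Self-financing check: at every node Δ·S+B equals the discounted successor values.

(0,0): Delta=0.1697 Bond=3.5914
(1,0): Delta=-1.0000 Bond=24.1698
(1,1): Delta=0.1914 Bond=3.5632
(2,0): Delta=-1.0000 Bond=28.7621
(2,1): Delta=-1.0000 Bond=28.7621
(2,2): Delta=0.2136 Bond=3.3644
(3,0): Delta=-1.0000 Bond=34.2269
(3,1): Delta=-1.0000 Bond=34.2269
(3,2): Delta=-1.0000 Bond=34.2269
(3,3): Delta=0.2361 Bond=2.9242
V0=8.1725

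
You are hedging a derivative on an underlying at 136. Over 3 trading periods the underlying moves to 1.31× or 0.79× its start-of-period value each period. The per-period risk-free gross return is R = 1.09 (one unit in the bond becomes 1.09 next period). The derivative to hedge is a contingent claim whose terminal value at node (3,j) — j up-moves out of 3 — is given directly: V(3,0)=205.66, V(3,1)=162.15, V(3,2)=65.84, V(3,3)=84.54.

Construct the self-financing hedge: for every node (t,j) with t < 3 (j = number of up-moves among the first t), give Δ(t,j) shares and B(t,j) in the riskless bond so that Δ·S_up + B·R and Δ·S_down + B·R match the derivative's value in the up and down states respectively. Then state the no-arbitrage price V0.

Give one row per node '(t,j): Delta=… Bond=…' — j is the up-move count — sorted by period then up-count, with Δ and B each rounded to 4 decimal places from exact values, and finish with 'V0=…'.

(0,0): Delta=-0.5782 Bond=163.4598
(1,0): Delta=-1.2147 Bond=246.5600
(1,1): Delta=-0.2967 Bond=128.0193
(2,0): Delta=-0.9858 Bond=249.3227
(2,1): Delta=-1.3159 Bond=282.9974
(2,2): Delta=0.1541 Bond=34.3398
V0=84.8288

Risk-neutral probability p* = (R−d)/(u−d) = (1.09−0.79)/(1.31−0.79) = 0.5769.
At expiry t=3: V(3,0)=205.6600, V(3,1)=162.1500, V(3,2)=65.8400, V(3,3)=84.5400
Node (2,0) S=84.8776: V=(p*·162.1500+(1−p*)·205.6600)/1.09=165.6496; Δ=(162.1500−205.6600)/(111.1897−67.0533)=-0.9858; B=V−Δ·S=249.3227
Node (2,1) S=140.7464: V=(p*·65.8400+(1−p*)·162.1500)/1.09=97.7858; Δ=(65.8400−162.1500)/(184.3778−111.1897)=-1.3159; B=V−Δ·S=282.9974
Node (2,2) S=233.3896: V=(p*·84.5400+(1−p*)·65.8400)/1.09=70.3013; Δ=(84.5400−65.8400)/(305.7404−184.3778)=0.1541; B=V−Δ·S=34.3398
Node (1,0) S=107.4400: V=(p*·97.7858+(1−p*)·165.6496)/1.09=116.0527; Δ=(97.7858−165.6496)/(140.7464−84.8776)=-1.2147; B=V−Δ·S=246.5600
Node (1,1) S=178.1600: V=(p*·70.3013+(1−p*)·97.7858)/1.09=75.1646; Δ=(70.3013−97.7858)/(233.3896−140.7464)=-0.2967; B=V−Δ·S=128.0193
Node (0,0) S=136.0000: V=(p*·75.1646+(1−p*)·116.0527)/1.09=84.8288; Δ=(75.1646−116.0527)/(178.1600−107.4400)=-0.5782; B=V−Δ·S=163.4598
The time-0 hedge costs 84.8288, which is the no-arbitrage price.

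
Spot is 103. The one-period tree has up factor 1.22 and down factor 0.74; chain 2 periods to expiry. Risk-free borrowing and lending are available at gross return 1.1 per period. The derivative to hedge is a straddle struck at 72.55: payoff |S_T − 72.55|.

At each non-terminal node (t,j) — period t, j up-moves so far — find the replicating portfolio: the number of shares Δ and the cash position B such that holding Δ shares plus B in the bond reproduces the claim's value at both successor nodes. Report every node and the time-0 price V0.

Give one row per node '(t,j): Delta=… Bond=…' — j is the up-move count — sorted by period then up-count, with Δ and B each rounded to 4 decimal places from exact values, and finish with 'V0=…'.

(0,0): Delta=0.8515 Bond=-42.9997
(1,0): Delta=0.1173 Bond=8.6651
(1,1): Delta=1.0000 Bond=-65.9545
V0=44.7094

Since d<R<u, set p* = (R−d)/(u−d) = 0.7500; price each node as the discounted p*-expectation of its children.
At expiry t=2: V(2,0)=16.1472, V(2,1)=20.4384, V(2,2)=80.7552
(1,0): S=76.2200. Δ = (V_up−V_dn)/(S_up−S_dn) = (20.4384−16.1472)/(92.9884−56.4028) = 0.1173. V = [p*·20.4384 + (1−p*)·16.1472]/1.1 = 17.6051. B = V − Δ·S = 8.6651.
(1,1): S=125.6600. Δ = (V_up−V_dn)/(S_up−S_dn) = (80.7552−20.4384)/(153.3052−92.9884) = 1.0000. V = [p*·80.7552 + (1−p*)·20.4384]/1.1 = 59.7055. B = V − Δ·S = -65.9545.
(0,0): S=103.0000. Δ = (V_up−V_dn)/(S_up−S_dn) = (59.7055−17.6051)/(125.6600−76.2200) = 0.8515. V = [p*·59.7055 + (1−p*)·17.6051]/1.1 = 44.7094. B = V − Δ·S = -42.9997.
Root portfolio cost Δ·103+B reproduces V0=44.7094.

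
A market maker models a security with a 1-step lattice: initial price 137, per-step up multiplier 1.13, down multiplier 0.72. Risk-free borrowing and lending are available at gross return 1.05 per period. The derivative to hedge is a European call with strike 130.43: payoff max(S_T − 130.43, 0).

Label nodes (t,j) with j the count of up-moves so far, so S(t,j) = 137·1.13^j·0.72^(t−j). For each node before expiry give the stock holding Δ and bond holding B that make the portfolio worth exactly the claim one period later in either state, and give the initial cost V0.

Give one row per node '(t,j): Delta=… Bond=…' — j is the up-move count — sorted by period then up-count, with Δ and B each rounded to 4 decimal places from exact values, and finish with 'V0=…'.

(0,0): Delta=0.4340 Bond=-40.7749
V0=18.6885

Under the risk-neutral measure, an up-move has probability p* = (R−d)/(u−d) = 0.8049 and values discount at R = 1.05.
At expiry t=1: V(1,0)=0.0000, V(1,1)=24.3800
Node (0,0) S=137.0000: V=(p*·24.3800+(1−p*)·0.0000)/1.05=18.6885; Δ=(24.3800−0.0000)/(154.8100−98.6400)=0.4340; B=V−Δ·S=-40.7749
The time-0 hedge costs 18.6885, which is the no-arbitrage price.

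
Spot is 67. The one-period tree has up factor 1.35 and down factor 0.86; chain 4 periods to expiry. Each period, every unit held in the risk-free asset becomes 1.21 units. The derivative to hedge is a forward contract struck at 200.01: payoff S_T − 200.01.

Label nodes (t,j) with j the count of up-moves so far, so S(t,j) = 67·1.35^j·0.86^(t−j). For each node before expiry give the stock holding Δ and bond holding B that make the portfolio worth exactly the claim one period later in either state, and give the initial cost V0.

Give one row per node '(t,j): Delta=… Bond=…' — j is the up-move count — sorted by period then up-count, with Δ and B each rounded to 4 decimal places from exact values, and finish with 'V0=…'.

Risk-neutral probability p* = (R−d)/(u−d) = (1.21−0.86)/(1.35−0.86) = 0.7143.
Terminal values V(4,·): V(4,0)=-163.3605, V(4,1)=-142.4787, V(4,2)=-109.6993, V(4,3)=-58.2432, V(4,4)=22.5309
(3,0): S=42.6158. Δ = (V_up−V_dn)/(S_up−S_dn) = (-142.4787−-163.3605)/(57.5313−36.6495) = 1.0000. V = [p*·-142.4787 + (1−p*)·-163.3605]/1.21 = -122.6818. B = V − Δ·S = -165.2975.
(3,1): S=66.8968. Δ = (V_up−V_dn)/(S_up−S_dn) = (-109.6993−-142.4787)/(90.3107−57.5313) = 1.0000. V = [p*·-109.6993 + (1−p*)·-142.4787]/1.21 = -98.4007. B = V − Δ·S = -165.2975.
(3,2): S=105.0125. Δ = (V_up−V_dn)/(S_up−S_dn) = (-58.2432−-109.6993)/(141.7668−90.3107) = 1.0000. V = [p*·-58.2432 + (1−p*)·-109.6993]/1.21 = -60.2851. B = V − Δ·S = -165.2975.
(3,3): S=164.8451. Δ = (V_up−V_dn)/(S_up−S_dn) = (22.5309−-58.2432)/(222.5409−141.7668) = 1.0000. V = [p*·22.5309 + (1−p*)·-58.2432]/1.21 = -0.4524. B = V − Δ·S = -165.2975.
(2,0): S=49.5532. Δ = (V_up−V_dn)/(S_up−S_dn) = (-98.4007−-122.6818)/(66.8968−42.6158) = 1.0000. V = [p*·-98.4007 + (1−p*)·-122.6818]/1.21 = -87.0563. B = V − Δ·S = -136.6095.
(2,1): S=77.7870. Δ = (V_up−V_dn)/(S_up−S_dn) = (-60.2851−-98.4007)/(105.0125−66.8968) = 1.0000. V = [p*·-60.2851 + (1−p*)·-98.4007]/1.21 = -58.8225. B = V − Δ·S = -136.6095.
(2,2): S=122.1075. Δ = (V_up−V_dn)/(S_up−S_dn) = (-0.4524−-60.2851)/(164.8451−105.0125) = 1.0000. V = [p*·-0.4524 + (1−p*)·-60.2851]/1.21 = -14.5020. B = V − Δ·S = -136.6095.
(1,0): S=57.6200. Δ = (V_up−V_dn)/(S_up−S_dn) = (-58.8225−-87.0563)/(77.7870−49.5532) = 1.0000. V = [p*·-58.8225 + (1−p*)·-87.0563]/1.21 = -55.2804. B = V − Δ·S = -112.9004.
(1,1): S=90.4500. Δ = (V_up−V_dn)/(S_up−S_dn) = (-14.5020−-58.8225)/(122.1075−77.7870) = 1.0000. V = [p*·-14.5020 + (1−p*)·-58.8225]/1.21 = -22.4504. B = V − Δ·S = -112.9004.
(0,0): S=67.0000. Δ = (V_up−V_dn)/(S_up−S_dn) = (-22.4504−-55.2804)/(90.4500−57.6200) = 1.0000. V = [p*·-22.4504 + (1−p*)·-55.2804]/1.21 = -26.3061. B = V − Δ·S = -93.3061.
The time-0 hedge costs -26.3061, which is the no-arbitrage price.

(0,0): Delta=1.0000 Bond=-93.3061
(1,0): Delta=1.0000 Bond=-112.9004
(1,1): Delta=1.0000 Bond=-112.9004
(2,0): Delta=1.0000 Bond=-136.6095
(2,1): Delta=1.0000 Bond=-136.6095
(2,2): Delta=1.0000 Bond=-136.6095
(3,0): Delta=1.0000 Bond=-165.2975
(3,1): Delta=1.0000 Bond=-165.2975
(3,2): Delta=1.0000 Bond=-165.2975
(3,3): Delta=1.0000 Bond=-165.2975
V0=-26.3061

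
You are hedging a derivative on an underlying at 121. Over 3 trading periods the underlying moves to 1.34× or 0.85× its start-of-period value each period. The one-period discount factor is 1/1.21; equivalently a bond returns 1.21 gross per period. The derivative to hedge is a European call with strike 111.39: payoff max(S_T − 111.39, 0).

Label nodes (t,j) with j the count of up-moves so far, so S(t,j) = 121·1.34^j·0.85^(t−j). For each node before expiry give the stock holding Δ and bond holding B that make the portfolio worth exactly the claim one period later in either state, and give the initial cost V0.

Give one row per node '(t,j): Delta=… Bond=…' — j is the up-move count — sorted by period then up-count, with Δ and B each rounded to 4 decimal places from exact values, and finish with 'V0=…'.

(0,0): Delta=0.9699 Bond=-58.8478
(1,0): Delta=0.8387 Bond=-57.7055
(1,1): Delta=1.0000 Bond=-76.0809
(2,0): Delta=0.1344 Bond=-8.2522
(2,1): Delta=1.0000 Bond=-92.0579
(2,2): Delta=1.0000 Bond=-92.0579
V0=58.5141

Under the risk-neutral measure, an up-move has probability p* = (R−d)/(u−d) = 0.7347 and values discount at R = 1.21.
At expiry t=3: V(3,0)=0.0000, V(3,1)=5.7561, V(3,2)=73.2875, V(3,3)=179.7486
  t=2,j=0: stock 87.4225 → up 117.1461 (V=5.7561), down 74.3091 (V=0.0000). Price 3.4950; hedge Δ=0.1344, bond B=-8.2522.
  t=2,j=1: stock 137.8190 → up 184.6775 (V=73.2875), down 117.1462 (V=5.7561). Price 45.7611; hedge Δ=1.0000, bond B=-92.0579.
  t=2,j=2: stock 217.2676 → up 291.1386 (V=179.7486), down 184.6775 (V=73.2875). Price 125.2097; hedge Δ=1.0000, bond B=-92.0579.
  t=1,j=0: stock 102.8500 → up 137.8190 (V=45.7611), down 87.4225 (V=3.4950). Price 28.5518; hedge Δ=0.8387, bond B=-57.7055.
  t=1,j=1: stock 162.1400 → up 217.2676 (V=125.2097), down 137.8190 (V=45.7611). Price 86.0591; hedge Δ=1.0000, bond B=-76.0809.
  t=0,j=0: stock 121.0000 → up 162.1400 (V=86.0591), down 102.8500 (V=28.5518). Price 58.5141; hedge Δ=0.9699, bond B=-58.8478.
Each (Δ,B) replicates both successor values, so the strategy is self-financing and V0 is arbitrage-free.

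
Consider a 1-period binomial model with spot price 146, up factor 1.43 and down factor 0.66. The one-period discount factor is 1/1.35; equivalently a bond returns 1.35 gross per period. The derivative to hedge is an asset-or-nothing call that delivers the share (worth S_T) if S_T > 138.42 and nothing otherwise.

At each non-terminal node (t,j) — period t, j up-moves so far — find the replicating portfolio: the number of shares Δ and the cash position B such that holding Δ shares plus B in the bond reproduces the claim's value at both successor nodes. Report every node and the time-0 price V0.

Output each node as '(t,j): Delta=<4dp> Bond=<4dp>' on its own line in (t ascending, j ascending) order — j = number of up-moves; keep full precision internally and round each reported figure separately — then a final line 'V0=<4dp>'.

(0,0): Delta=1.8571 Bond=-132.5587
V0=138.5841

The replicating-portfolio and risk-neutral prices coincide; use p* = (1.35−0.66)/(1.43−0.66) = 0.8961 for the latter.
Payoff layer (t=1): V(1,0)=0.0000, V(1,1)=208.7800
  t=0,j=0: stock 146.0000 → up 208.7800 (V=208.7800), down 96.3600 (V=0.0000). Price 138.5841; hedge Δ=1.8571, bond B=-132.5587.
The time-0 hedge costs 138.5841, which is the no-arbitrage price.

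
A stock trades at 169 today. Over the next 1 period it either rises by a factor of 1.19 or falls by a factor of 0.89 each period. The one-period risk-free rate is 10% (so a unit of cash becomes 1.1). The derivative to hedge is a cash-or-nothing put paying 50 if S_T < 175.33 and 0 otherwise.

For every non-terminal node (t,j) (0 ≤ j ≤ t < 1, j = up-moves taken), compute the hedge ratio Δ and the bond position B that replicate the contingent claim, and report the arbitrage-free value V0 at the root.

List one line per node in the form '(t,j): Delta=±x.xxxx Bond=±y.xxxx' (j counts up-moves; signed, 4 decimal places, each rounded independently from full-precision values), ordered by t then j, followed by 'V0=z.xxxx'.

(0,0): Delta=-0.9862 Bond=180.3030
V0=13.6364

Under the risk-neutral measure, an up-move has probability p* = (R−d)/(u−d) = 0.7000 and values discount at R = 1.1.
Terminal payoffs: V(1,0)=50.0000, V(1,1)=0.0000
Node (0,0) S=169.0000: V=(p*·0.0000+(1−p*)·50.0000)/1.1=13.6364; Δ=(0.0000−50.0000)/(201.1100−150.4100)=-0.9862; B=V−Δ·S=180.3030
The time-0 hedge costs 13.6364, which is the no-arbitrage price.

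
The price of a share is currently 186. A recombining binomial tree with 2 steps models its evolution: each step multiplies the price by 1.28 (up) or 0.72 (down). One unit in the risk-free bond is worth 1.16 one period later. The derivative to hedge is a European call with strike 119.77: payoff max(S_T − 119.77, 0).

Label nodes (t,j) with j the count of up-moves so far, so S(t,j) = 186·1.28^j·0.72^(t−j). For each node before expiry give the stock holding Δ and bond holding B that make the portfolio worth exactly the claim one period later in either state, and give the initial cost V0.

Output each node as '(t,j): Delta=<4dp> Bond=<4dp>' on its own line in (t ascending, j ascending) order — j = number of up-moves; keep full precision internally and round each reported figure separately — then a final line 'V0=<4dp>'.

(0,0): Delta=0.9586 Bond=-80.5101
(1,0): Delta=0.6887 Bond=-57.2449
(1,1): Delta=1.0000 Bond=-103.2500
V0=97.7881

Under the risk-neutral measure, an up-move has probability p* = (R−d)/(u−d) = 0.7857 and values discount at R = 1.16.
At expiry t=2: V(2,0)=0.0000, V(2,1)=51.6476, V(2,2)=184.9724
Node (1,0) S=133.9200: V=(p*·51.6476+(1−p*)·0.0000)/1.16=34.9830; Δ=(51.6476−0.0000)/(171.4176−96.4224)=0.6887; B=V−Δ·S=-57.2449
Node (1,1) S=238.0800: V=(p*·184.9724+(1−p*)·51.6476)/1.16=134.8300; Δ=(184.9724−51.6476)/(304.7424−171.4176)=1.0000; B=V−Δ·S=-103.2500
Node (0,0) S=186.0000: V=(p*·134.8300+(1−p*)·34.9830)/1.16=97.7881; Δ=(134.8300−34.9830)/(238.0800−133.9200)=0.9586; B=V−Δ·S=-80.5101
Self-financing check: at every node Δ·S+B equals the discounted successor values.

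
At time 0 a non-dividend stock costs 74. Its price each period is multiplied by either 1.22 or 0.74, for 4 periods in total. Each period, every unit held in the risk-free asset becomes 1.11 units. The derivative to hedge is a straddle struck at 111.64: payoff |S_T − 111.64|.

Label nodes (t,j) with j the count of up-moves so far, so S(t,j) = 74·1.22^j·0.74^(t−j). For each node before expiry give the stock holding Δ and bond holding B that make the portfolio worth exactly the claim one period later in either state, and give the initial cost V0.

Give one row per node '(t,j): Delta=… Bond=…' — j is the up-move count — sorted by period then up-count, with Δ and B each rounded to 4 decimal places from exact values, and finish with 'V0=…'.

(0,0): Delta=-0.0139 Bond=24.8924
(1,0): Delta=-1.0000 Bond=81.6302
(1,1): Delta=0.1639 Bond=11.5766
(2,0): Delta=-1.0000 Bond=90.6095
(2,1): Delta=-1.0000 Bond=90.6095
(2,2): Delta=0.3738 Bond=-10.2677
(3,0): Delta=-1.0000 Bond=100.5766
(3,1): Delta=-1.0000 Bond=100.5766
(3,2): Delta=-1.0000 Bond=100.5766
(3,3): Delta=0.6216 Bond=-44.6866
V0=23.8649

The replicating-portfolio and risk-neutral prices coincide; use p* = (1.11−0.74)/(1.22−0.74) = 0.7708 for the latter.
Terminal values V(4,·): V(4,0)=89.4499, V(4,1)=75.0564, V(4,2)=51.3265, V(4,3)=12.2042, V(4,4)=52.2948
Node (3,0) S=29.9866: V=(p*·75.0564+(1−p*)·89.4499)/1.11=70.5900; Δ=(75.0564−89.4499)/(36.5836−22.1901)=-1.0000; B=V−Δ·S=100.5766
Node (3,1) S=49.4373: V=(p*·51.3265+(1−p*)·75.0564)/1.11=51.1392; Δ=(51.3265−75.0564)/(60.3135−36.5836)=-1.0000; B=V−Δ·S=100.5766
Node (3,2) S=81.5048: V=(p*·12.2042+(1−p*)·51.3265)/1.11=19.0718; Δ=(12.2042−51.3265)/(99.4358−60.3135)=-1.0000; B=V−Δ·S=100.5766
Node (3,3) S=134.3728: V=(p*·52.2948+(1−p*)·12.2042)/1.11=38.8354; Δ=(52.2948−12.2042)/(163.9348−99.4358)=0.6216; B=V−Δ·S=-44.6866
Node (2,0) S=40.5224: V=(p*·51.1392+(1−p*)·70.5900)/1.11=50.0871; Δ=(51.1392−70.5900)/(49.4373−29.9866)=-1.0000; B=V−Δ·S=90.6095
Node (2,1) S=66.8072: V=(p*·19.0718+(1−p*)·51.1392)/1.11=23.8023; Δ=(19.0718−51.1392)/(81.5048−49.4373)=-1.0000; B=V−Δ·S=90.6095
Node (2,2) S=110.1416: V=(p*·38.8354+(1−p*)·19.0718)/1.11=30.9065; Δ=(38.8354−19.0718)/(134.3728−81.5048)=0.3738; B=V−Δ·S=-10.2677
Node (1,0) S=54.7600: V=(p*·23.8023+(1−p*)·50.0871)/1.11=26.8702; Δ=(23.8023−50.0871)/(66.8072−40.5224)=-1.0000; B=V−Δ·S=81.6302
Node (1,1) S=90.2800: V=(p*·30.9065+(1−p*)·23.8023)/1.11=26.3770; Δ=(30.9065−23.8023)/(110.1416−66.8072)=0.1639; B=V−Δ·S=11.5766
Node (0,0) S=74.0000: V=(p*·26.3770+(1−p*)·26.8702)/1.11=23.8649; Δ=(26.3770−26.8702)/(90.2800−54.7600)=-0.0139; B=V−Δ·S=24.8924
Self-financing check: at every node Δ·S+B equals the discounted successor values.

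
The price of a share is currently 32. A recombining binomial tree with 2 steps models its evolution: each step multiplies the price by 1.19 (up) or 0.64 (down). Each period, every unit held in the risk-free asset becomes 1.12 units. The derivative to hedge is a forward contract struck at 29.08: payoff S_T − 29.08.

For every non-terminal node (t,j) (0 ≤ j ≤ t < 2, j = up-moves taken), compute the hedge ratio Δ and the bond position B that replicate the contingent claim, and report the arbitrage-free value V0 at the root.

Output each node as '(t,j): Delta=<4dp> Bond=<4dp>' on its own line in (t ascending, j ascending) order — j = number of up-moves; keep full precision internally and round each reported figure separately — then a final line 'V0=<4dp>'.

(0,0): Delta=1.0000 Bond=-23.1824
(1,0): Delta=1.0000 Bond=-25.9643
(1,1): Delta=1.0000 Bond=-25.9643
V0=8.8176

Since d<R<u, set p* = (R−d)/(u−d) = 0.8727; price each node as the discounted p*-expectation of its children.
Terminal values V(2,·): V(2,0)=-15.9728, V(2,1)=-4.7088, V(2,2)=16.2352
Node (1,0) S=20.4800: V=(p*·-4.7088+(1−p*)·-15.9728)/1.12=-5.4843; Δ=(-4.7088−-15.9728)/(24.3712−13.1072)=1.0000; B=V−Δ·S=-25.9643
Node (1,1) S=38.0800: V=(p*·16.2352+(1−p*)·-4.7088)/1.12=12.1157; Δ=(16.2352−-4.7088)/(45.3152−24.3712)=1.0000; B=V−Δ·S=-25.9643
Node (0,0) S=32.0000: V=(p*·12.1157+(1−p*)·-5.4843)/1.12=8.8176; Δ=(12.1157−-5.4843)/(38.0800−20.4800)=1.0000; B=V−Δ·S=-23.1824
Root portfolio cost Δ·32+B reproduces V0=8.8176.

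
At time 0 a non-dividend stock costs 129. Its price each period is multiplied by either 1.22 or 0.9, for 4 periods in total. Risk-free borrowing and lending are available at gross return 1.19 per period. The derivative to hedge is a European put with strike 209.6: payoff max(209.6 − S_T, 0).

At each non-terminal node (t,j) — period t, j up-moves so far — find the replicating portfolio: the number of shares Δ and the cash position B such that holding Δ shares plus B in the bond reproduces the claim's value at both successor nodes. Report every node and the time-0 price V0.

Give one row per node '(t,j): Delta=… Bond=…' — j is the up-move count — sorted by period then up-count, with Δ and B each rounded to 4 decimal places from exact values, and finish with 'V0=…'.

(0,0): Delta=-0.1939 Bond=26.3315
(1,0): Delta=-0.9810 Bond=122.7077
(1,1): Delta=-0.1339 Bond=21.8821
(2,0): Delta=-1.0000 Bond=148.0121
(2,1): Delta=-0.9795 Bond=145.8164
(2,2): Delta=-0.0693 Bond=13.6490
(3,0): Delta=-1.0000 Bond=176.1345
(3,1): Delta=-1.0000 Bond=176.1345
(3,2): Delta=-0.9779 Bond=173.2512
(3,3): Delta=0.0000 Bond=0.0000
V0=1.3140

Risk-neutral probability p* = (R−d)/(u−d) = (1.19−0.9)/(1.22−0.9) = 0.9062.
Terminal values V(4,·): V(4,0)=124.9631, V(4,1)=94.8700, V(4,2)=54.0771, V(4,3)=0.0000, V(4,4)=0.0000
(3,0): S=94.0410. Δ = (V_up−V_dn)/(S_up−S_dn) = (94.8700−124.9631)/(114.7300−84.6369) = -1.0000. V = [p*·94.8700 + (1−p*)·124.9631]/1.19 = 82.0935. B = V − Δ·S = 176.1345.
(3,1): S=127.4778. Δ = (V_up−V_dn)/(S_up−S_dn) = (54.0771−94.8700)/(155.5229−114.7300) = -1.0000. V = [p*·54.0771 + (1−p*)·94.8700]/1.19 = 48.6567. B = V − Δ·S = 176.1345.
(3,2): S=172.8032. Δ = (V_up−V_dn)/(S_up−S_dn) = (0.0000−54.0771)/(210.8200−155.5229) = -0.9779. V = [p*·0.0000 + (1−p*)·54.0771]/1.19 = 4.2603. B = V − Δ·S = 173.2512.
(3,3): S=234.2444. Δ = (V_up−V_dn)/(S_up−S_dn) = (0.0000−0.0000)/(285.7782−210.8200) = 0.0000. V = [p*·0.0000 + (1−p*)·0.0000]/1.19 = 0.0000. B = V − Δ·S = 0.0000.
(2,0): S=104.4900. Δ = (V_up−V_dn)/(S_up−S_dn) = (48.6567−82.0935)/(127.4778−94.0410) = -1.0000. V = [p*·48.6567 + (1−p*)·82.0935]/1.19 = 43.5221. B = V − Δ·S = 148.0121.
(2,1): S=141.6420. Δ = (V_up−V_dn)/(S_up−S_dn) = (4.2603−48.6567)/(172.8032−127.4778) = -0.9795. V = [p*·4.2603 + (1−p*)·48.6567]/1.19 = 7.0777. B = V − Δ·S = 145.8164.
(2,2): S=192.0036. Δ = (V_up−V_dn)/(S_up−S_dn) = (0.0000−4.2603)/(234.2444−172.8032) = -0.0693. V = [p*·0.0000 + (1−p*)·4.2603]/1.19 = 0.3356. B = V − Δ·S = 13.6490.
(1,0): S=116.1000. Δ = (V_up−V_dn)/(S_up−S_dn) = (7.0777−43.5221)/(141.6420−104.4900) = -0.9810. V = [p*·7.0777 + (1−p*)·43.5221]/1.19 = 8.8188. B = V − Δ·S = 122.7077.
(1,1): S=157.3800. Δ = (V_up−V_dn)/(S_up−S_dn) = (0.3356−7.0777)/(192.0036−141.6420) = -0.1339. V = [p*·0.3356 + (1−p*)·7.0777]/1.19 = 0.8132. B = V − Δ·S = 21.8821.
(0,0): S=129.0000. Δ = (V_up−V_dn)/(S_up−S_dn) = (0.8132−8.8188)/(157.3800−116.1000) = -0.1939. V = [p*·0.8132 + (1−p*)·8.8188]/1.19 = 1.3140. B = V − Δ·S = 26.3315.
Each (Δ,B) replicates both successor values, so the strategy is self-financing and V0 is arbitrage-free.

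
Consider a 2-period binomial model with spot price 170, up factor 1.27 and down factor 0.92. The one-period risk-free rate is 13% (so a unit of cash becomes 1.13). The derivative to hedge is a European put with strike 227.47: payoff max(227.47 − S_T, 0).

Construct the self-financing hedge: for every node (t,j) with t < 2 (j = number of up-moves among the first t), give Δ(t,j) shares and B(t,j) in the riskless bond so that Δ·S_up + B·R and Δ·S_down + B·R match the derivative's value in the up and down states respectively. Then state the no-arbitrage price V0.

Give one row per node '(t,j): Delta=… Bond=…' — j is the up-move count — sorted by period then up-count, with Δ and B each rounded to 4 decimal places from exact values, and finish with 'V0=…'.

The replicating-portfolio and risk-neutral prices coincide; use p* = (1.13−0.92)/(1.27−0.92) = 0.6000 for the latter.
Terminal payoffs: V(2,0)=83.5820, V(2,1)=28.8420, V(2,2)=0.0000
Node (1,0) S=156.4000: V=(p*·28.8420+(1−p*)·83.5820)/1.13=44.9009; Δ=(28.8420−83.5820)/(198.6280−143.8880)=-1.0000; B=V−Δ·S=201.3009
Node (1,1) S=215.9000: V=(p*·0.0000+(1−p*)·28.8420)/1.13=10.2096; Δ=(0.0000−28.8420)/(274.1930−198.6280)=-0.3817; B=V−Δ·S=92.6153
Node (0,0) S=170.0000: V=(p*·10.2096+(1−p*)·44.9009)/1.13=21.3151; Δ=(10.2096−44.9009)/(215.9000−156.4000)=-0.5830; B=V−Δ·S=120.4332
Each (Δ,B) replicates both successor values, so the strategy is self-financing and V0 is arbitrage-free.

(0,0): Delta=-0.5830 Bond=120.4332
(1,0): Delta=-1.0000 Bond=201.3009
(1,1): Delta=-0.3817 Bond=92.6153
V0=21.3151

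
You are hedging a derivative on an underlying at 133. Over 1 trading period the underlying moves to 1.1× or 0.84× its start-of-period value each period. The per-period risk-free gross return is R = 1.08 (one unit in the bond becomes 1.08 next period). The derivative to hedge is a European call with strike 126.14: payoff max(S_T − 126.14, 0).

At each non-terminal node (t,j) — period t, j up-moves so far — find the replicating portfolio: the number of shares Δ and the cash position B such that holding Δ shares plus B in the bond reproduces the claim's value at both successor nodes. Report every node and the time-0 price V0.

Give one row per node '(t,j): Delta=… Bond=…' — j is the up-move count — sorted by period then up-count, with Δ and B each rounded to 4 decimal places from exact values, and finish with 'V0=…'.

No-arbitrage ⇒ martingale measure with p* = (R−d)/(u−d) = 0.9231.
Terminal payoffs: V(1,0)=0.0000, V(1,1)=20.1600
(0,0): S=133.0000. Δ = (V_up−V_dn)/(S_up−S_dn) = (20.1600−0.0000)/(146.3000−111.7200) = 0.5830. V = [p*·20.1600 + (1−p*)·0.0000]/1.08 = 17.2308. B = V − Δ·S = -60.3077.
Root portfolio cost Δ·133+B reproduces V0=17.2308.

(0,0): Delta=0.5830 Bond=-60.3077
V0=17.2308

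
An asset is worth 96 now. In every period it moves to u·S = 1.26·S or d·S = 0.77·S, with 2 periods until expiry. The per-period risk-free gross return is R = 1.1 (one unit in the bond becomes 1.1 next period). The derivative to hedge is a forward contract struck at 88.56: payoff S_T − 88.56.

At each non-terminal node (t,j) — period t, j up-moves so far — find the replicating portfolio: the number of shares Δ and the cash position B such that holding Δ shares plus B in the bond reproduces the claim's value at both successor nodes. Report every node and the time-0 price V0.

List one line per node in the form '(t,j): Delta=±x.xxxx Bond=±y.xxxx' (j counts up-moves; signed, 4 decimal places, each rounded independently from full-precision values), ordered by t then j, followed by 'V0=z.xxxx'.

(0,0): Delta=1.0000 Bond=-73.1901
(1,0): Delta=1.0000 Bond=-80.5091
(1,1): Delta=1.0000 Bond=-80.5091
V0=22.8099

The replicating-portfolio and risk-neutral prices coincide; use p* = (1.1−0.77)/(1.26−0.77) = 0.6735 for the latter.
Payoff layer (t=2): V(2,0)=-31.6416, V(2,1)=4.5792, V(2,2)=63.8496
Node (1,0) S=73.9200: V=(p*·4.5792+(1−p*)·-31.6416)/1.1=-6.5891; Δ=(4.5792−-31.6416)/(93.1392−56.9184)=1.0000; B=V−Δ·S=-80.5091
Node (1,1) S=120.9600: V=(p*·63.8496+(1−p*)·4.5792)/1.1=40.4509; Δ=(63.8496−4.5792)/(152.4096−93.1392)=1.0000; B=V−Δ·S=-80.5091
Node (0,0) S=96.0000: V=(p*·40.4509+(1−p*)·-6.5891)/1.1=22.8099; Δ=(40.4509−-6.5891)/(120.9600−73.9200)=1.0000; B=V−Δ·S=-73.1901
The time-0 hedge costs 22.8099, which is the no-arbitrage price.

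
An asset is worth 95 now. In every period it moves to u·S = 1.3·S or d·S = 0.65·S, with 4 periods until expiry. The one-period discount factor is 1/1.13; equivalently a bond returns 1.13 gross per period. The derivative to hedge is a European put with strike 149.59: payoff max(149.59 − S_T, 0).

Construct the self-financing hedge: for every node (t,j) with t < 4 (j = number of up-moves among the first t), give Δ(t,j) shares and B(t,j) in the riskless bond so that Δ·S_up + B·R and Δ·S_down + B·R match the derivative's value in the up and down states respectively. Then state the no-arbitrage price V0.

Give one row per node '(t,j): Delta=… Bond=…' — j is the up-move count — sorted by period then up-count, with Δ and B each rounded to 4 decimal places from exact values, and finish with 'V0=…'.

The replicating-portfolio and risk-neutral prices coincide; use p* = (1.13−0.65)/(1.3−0.65) = 0.7385 for the latter.
Payoff layer (t=4): V(4,0)=132.6319, V(4,1)=115.6738, V(4,2)=81.7576, V(4,3)=13.9253, V(4,4)=0.0000
Node (3,0) S=26.0894: V=(p*·115.6738+(1−p*)·132.6319)/1.13=106.2912; Δ=(115.6738−132.6319)/(33.9162−16.9581)=-1.0000; B=V−Δ·S=132.3805
Node (3,1) S=52.1788: V=(p*·81.7576+(1−p*)·115.6738)/1.13=80.2018; Δ=(81.7576−115.6738)/(67.8324−33.9162)=-1.0000; B=V−Δ·S=132.3805
Node (3,2) S=104.3575: V=(p*·13.9253+(1−p*)·81.7576)/1.13=28.0230; Δ=(13.9253−81.7576)/(135.6648−67.8324)=-1.0000; B=V−Δ·S=132.3805
Node (3,3) S=208.7150: V=(p*·0.0000+(1−p*)·13.9253)/1.13=3.2230; Δ=(0.0000−13.9253)/(271.3295−135.6647)=-0.1026; B=V−Δ·S=24.6465
Node (2,0) S=40.1375: V=(p*·80.2018+(1−p*)·106.2912)/1.13=77.0134; Δ=(80.2018−106.2912)/(52.1788−26.0894)=-1.0000; B=V−Δ·S=117.1509
Node (2,1) S=80.2750: V=(p*·28.0230+(1−p*)·80.2018)/1.13=36.8759; Δ=(28.0230−80.2018)/(104.3575−52.1788)=-1.0000; B=V−Δ·S=117.1509
Node (2,2) S=160.5500: V=(p*·3.2230+(1−p*)·28.0230)/1.13=8.5922; Δ=(3.2230−28.0230)/(208.7150−104.3575)=-0.2376; B=V−Δ·S=46.7461
Node (1,0) S=61.7500: V=(p*·36.8759+(1−p*)·77.0134)/1.13=41.9234; Δ=(36.8759−77.0134)/(80.2750−40.1375)=-1.0000; B=V−Δ·S=103.6734
Node (1,1) S=123.5000: V=(p*·8.5922+(1−p*)·36.8759)/1.13=14.1500; Δ=(8.5922−36.8759)/(160.5500−80.2750)=-0.3523; B=V−Δ·S=57.6634
Node (0,0) S=95.0000: V=(p*·14.1500+(1−p*)·41.9234)/1.13=18.9502; Δ=(14.1500−41.9234)/(123.5000−61.7500)=-0.4498; B=V−Δ·S=61.6786
Check: Δ(0,0)·S0 + B(0,0) = 18.9502 = V0.

(0,0): Delta=-0.4498 Bond=61.6786
(1,0): Delta=-1.0000 Bond=103.6734
(1,1): Delta=-0.3523 Bond=57.6634
(2,0): Delta=-1.0000 Bond=117.1509
(2,1): Delta=-1.0000 Bond=117.1509
(2,2): Delta=-0.2376 Bond=46.7461
(3,0): Delta=-1.0000 Bond=132.3805
(3,1): Delta=-1.0000 Bond=132.3805
(3,2): Delta=-1.0000 Bond=132.3805
(3,3): Delta=-0.1026 Bond=24.6465
V0=18.9502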